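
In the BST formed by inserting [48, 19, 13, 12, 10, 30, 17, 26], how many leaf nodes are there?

Tree built from: [48, 19, 13, 12, 10, 30, 17, 26]
Tree (level-order array): [48, 19, None, 13, 30, 12, 17, 26, None, 10]
Rule: A leaf has 0 children.
Per-node child counts:
  node 48: 1 child(ren)
  node 19: 2 child(ren)
  node 13: 2 child(ren)
  node 12: 1 child(ren)
  node 10: 0 child(ren)
  node 17: 0 child(ren)
  node 30: 1 child(ren)
  node 26: 0 child(ren)
Matching nodes: [10, 17, 26]
Count of leaf nodes: 3


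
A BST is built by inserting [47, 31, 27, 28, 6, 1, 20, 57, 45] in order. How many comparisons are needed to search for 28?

Search path for 28: 47 -> 31 -> 27 -> 28
Found: True
Comparisons: 4


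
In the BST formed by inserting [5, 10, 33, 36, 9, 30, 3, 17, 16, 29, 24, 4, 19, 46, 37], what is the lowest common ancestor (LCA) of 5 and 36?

Tree insertion order: [5, 10, 33, 36, 9, 30, 3, 17, 16, 29, 24, 4, 19, 46, 37]
Tree (level-order array): [5, 3, 10, None, 4, 9, 33, None, None, None, None, 30, 36, 17, None, None, 46, 16, 29, 37, None, None, None, 24, None, None, None, 19]
In a BST, the LCA of p=5, q=36 is the first node v on the
root-to-leaf path with p <= v <= q (go left if both < v, right if both > v).
Walk from root:
  at 5: 5 <= 5 <= 36, this is the LCA
LCA = 5


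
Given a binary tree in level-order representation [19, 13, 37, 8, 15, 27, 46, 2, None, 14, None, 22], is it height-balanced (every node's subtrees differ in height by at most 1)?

Tree (level-order array): [19, 13, 37, 8, 15, 27, 46, 2, None, 14, None, 22]
Definition: a tree is height-balanced if, at every node, |h(left) - h(right)| <= 1 (empty subtree has height -1).
Bottom-up per-node check:
  node 2: h_left=-1, h_right=-1, diff=0 [OK], height=0
  node 8: h_left=0, h_right=-1, diff=1 [OK], height=1
  node 14: h_left=-1, h_right=-1, diff=0 [OK], height=0
  node 15: h_left=0, h_right=-1, diff=1 [OK], height=1
  node 13: h_left=1, h_right=1, diff=0 [OK], height=2
  node 22: h_left=-1, h_right=-1, diff=0 [OK], height=0
  node 27: h_left=0, h_right=-1, diff=1 [OK], height=1
  node 46: h_left=-1, h_right=-1, diff=0 [OK], height=0
  node 37: h_left=1, h_right=0, diff=1 [OK], height=2
  node 19: h_left=2, h_right=2, diff=0 [OK], height=3
All nodes satisfy the balance condition.
Result: Balanced


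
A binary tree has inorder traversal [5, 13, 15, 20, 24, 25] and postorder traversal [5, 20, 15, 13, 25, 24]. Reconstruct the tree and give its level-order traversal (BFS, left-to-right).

Inorder:   [5, 13, 15, 20, 24, 25]
Postorder: [5, 20, 15, 13, 25, 24]
Algorithm: postorder visits root last, so walk postorder right-to-left;
each value is the root of the current inorder slice — split it at that
value, recurse on the right subtree first, then the left.
Recursive splits:
  root=24; inorder splits into left=[5, 13, 15, 20], right=[25]
  root=25; inorder splits into left=[], right=[]
  root=13; inorder splits into left=[5], right=[15, 20]
  root=15; inorder splits into left=[], right=[20]
  root=20; inorder splits into left=[], right=[]
  root=5; inorder splits into left=[], right=[]
Reconstructed level-order: [24, 13, 25, 5, 15, 20]


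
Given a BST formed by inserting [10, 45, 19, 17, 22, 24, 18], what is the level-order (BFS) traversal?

Tree insertion order: [10, 45, 19, 17, 22, 24, 18]
Tree (level-order array): [10, None, 45, 19, None, 17, 22, None, 18, None, 24]
BFS from the root, enqueuing left then right child of each popped node:
  queue [10] -> pop 10, enqueue [45], visited so far: [10]
  queue [45] -> pop 45, enqueue [19], visited so far: [10, 45]
  queue [19] -> pop 19, enqueue [17, 22], visited so far: [10, 45, 19]
  queue [17, 22] -> pop 17, enqueue [18], visited so far: [10, 45, 19, 17]
  queue [22, 18] -> pop 22, enqueue [24], visited so far: [10, 45, 19, 17, 22]
  queue [18, 24] -> pop 18, enqueue [none], visited so far: [10, 45, 19, 17, 22, 18]
  queue [24] -> pop 24, enqueue [none], visited so far: [10, 45, 19, 17, 22, 18, 24]
Result: [10, 45, 19, 17, 22, 18, 24]


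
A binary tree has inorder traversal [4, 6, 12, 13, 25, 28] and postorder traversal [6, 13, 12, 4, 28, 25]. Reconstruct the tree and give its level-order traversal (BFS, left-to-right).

Inorder:   [4, 6, 12, 13, 25, 28]
Postorder: [6, 13, 12, 4, 28, 25]
Algorithm: postorder visits root last, so walk postorder right-to-left;
each value is the root of the current inorder slice — split it at that
value, recurse on the right subtree first, then the left.
Recursive splits:
  root=25; inorder splits into left=[4, 6, 12, 13], right=[28]
  root=28; inorder splits into left=[], right=[]
  root=4; inorder splits into left=[], right=[6, 12, 13]
  root=12; inorder splits into left=[6], right=[13]
  root=13; inorder splits into left=[], right=[]
  root=6; inorder splits into left=[], right=[]
Reconstructed level-order: [25, 4, 28, 12, 6, 13]


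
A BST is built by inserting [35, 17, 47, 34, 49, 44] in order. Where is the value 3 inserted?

Starting tree (level order): [35, 17, 47, None, 34, 44, 49]
Insertion path: 35 -> 17
Result: insert 3 as left child of 17
Final tree (level order): [35, 17, 47, 3, 34, 44, 49]


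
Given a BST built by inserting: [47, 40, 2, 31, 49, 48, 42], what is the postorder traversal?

Tree insertion order: [47, 40, 2, 31, 49, 48, 42]
Tree (level-order array): [47, 40, 49, 2, 42, 48, None, None, 31]
Postorder traversal: [31, 2, 42, 40, 48, 49, 47]


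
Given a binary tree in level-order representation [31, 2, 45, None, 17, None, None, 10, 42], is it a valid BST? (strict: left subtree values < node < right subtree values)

Level-order array: [31, 2, 45, None, 17, None, None, 10, 42]
Validate using subtree bounds (lo, hi): at each node, require lo < value < hi,
then recurse left with hi=value and right with lo=value.
Preorder trace (stopping at first violation):
  at node 31 with bounds (-inf, +inf): OK
  at node 2 with bounds (-inf, 31): OK
  at node 17 with bounds (2, 31): OK
  at node 10 with bounds (2, 17): OK
  at node 42 with bounds (17, 31): VIOLATION
Node 42 violates its bound: not (17 < 42 < 31).
Result: Not a valid BST


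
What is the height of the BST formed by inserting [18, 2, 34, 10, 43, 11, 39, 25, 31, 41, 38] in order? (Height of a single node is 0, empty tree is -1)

Insertion order: [18, 2, 34, 10, 43, 11, 39, 25, 31, 41, 38]
Tree (level-order array): [18, 2, 34, None, 10, 25, 43, None, 11, None, 31, 39, None, None, None, None, None, 38, 41]
Compute height bottom-up (empty subtree = -1):
  height(11) = 1 + max(-1, -1) = 0
  height(10) = 1 + max(-1, 0) = 1
  height(2) = 1 + max(-1, 1) = 2
  height(31) = 1 + max(-1, -1) = 0
  height(25) = 1 + max(-1, 0) = 1
  height(38) = 1 + max(-1, -1) = 0
  height(41) = 1 + max(-1, -1) = 0
  height(39) = 1 + max(0, 0) = 1
  height(43) = 1 + max(1, -1) = 2
  height(34) = 1 + max(1, 2) = 3
  height(18) = 1 + max(2, 3) = 4
Height = 4


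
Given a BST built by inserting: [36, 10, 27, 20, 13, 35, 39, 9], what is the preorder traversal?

Tree insertion order: [36, 10, 27, 20, 13, 35, 39, 9]
Tree (level-order array): [36, 10, 39, 9, 27, None, None, None, None, 20, 35, 13]
Preorder traversal: [36, 10, 9, 27, 20, 13, 35, 39]


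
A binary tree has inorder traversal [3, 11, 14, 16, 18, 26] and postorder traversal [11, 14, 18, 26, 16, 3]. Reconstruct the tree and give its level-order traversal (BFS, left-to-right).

Inorder:   [3, 11, 14, 16, 18, 26]
Postorder: [11, 14, 18, 26, 16, 3]
Algorithm: postorder visits root last, so walk postorder right-to-left;
each value is the root of the current inorder slice — split it at that
value, recurse on the right subtree first, then the left.
Recursive splits:
  root=3; inorder splits into left=[], right=[11, 14, 16, 18, 26]
  root=16; inorder splits into left=[11, 14], right=[18, 26]
  root=26; inorder splits into left=[18], right=[]
  root=18; inorder splits into left=[], right=[]
  root=14; inorder splits into left=[11], right=[]
  root=11; inorder splits into left=[], right=[]
Reconstructed level-order: [3, 16, 14, 26, 11, 18]


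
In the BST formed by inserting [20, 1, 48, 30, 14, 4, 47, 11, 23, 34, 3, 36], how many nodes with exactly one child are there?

Tree built from: [20, 1, 48, 30, 14, 4, 47, 11, 23, 34, 3, 36]
Tree (level-order array): [20, 1, 48, None, 14, 30, None, 4, None, 23, 47, 3, 11, None, None, 34, None, None, None, None, None, None, 36]
Rule: These are nodes with exactly 1 non-null child.
Per-node child counts:
  node 20: 2 child(ren)
  node 1: 1 child(ren)
  node 14: 1 child(ren)
  node 4: 2 child(ren)
  node 3: 0 child(ren)
  node 11: 0 child(ren)
  node 48: 1 child(ren)
  node 30: 2 child(ren)
  node 23: 0 child(ren)
  node 47: 1 child(ren)
  node 34: 1 child(ren)
  node 36: 0 child(ren)
Matching nodes: [1, 14, 48, 47, 34]
Count of nodes with exactly one child: 5


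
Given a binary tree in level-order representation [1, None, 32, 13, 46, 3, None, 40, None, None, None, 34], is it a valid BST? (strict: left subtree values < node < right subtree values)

Level-order array: [1, None, 32, 13, 46, 3, None, 40, None, None, None, 34]
Validate using subtree bounds (lo, hi): at each node, require lo < value < hi,
then recurse left with hi=value and right with lo=value.
Preorder trace (stopping at first violation):
  at node 1 with bounds (-inf, +inf): OK
  at node 32 with bounds (1, +inf): OK
  at node 13 with bounds (1, 32): OK
  at node 3 with bounds (1, 13): OK
  at node 46 with bounds (32, +inf): OK
  at node 40 with bounds (32, 46): OK
  at node 34 with bounds (32, 40): OK
No violation found at any node.
Result: Valid BST


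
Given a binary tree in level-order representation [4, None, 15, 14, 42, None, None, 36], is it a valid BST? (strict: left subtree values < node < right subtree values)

Level-order array: [4, None, 15, 14, 42, None, None, 36]
Validate using subtree bounds (lo, hi): at each node, require lo < value < hi,
then recurse left with hi=value and right with lo=value.
Preorder trace (stopping at first violation):
  at node 4 with bounds (-inf, +inf): OK
  at node 15 with bounds (4, +inf): OK
  at node 14 with bounds (4, 15): OK
  at node 42 with bounds (15, +inf): OK
  at node 36 with bounds (15, 42): OK
No violation found at any node.
Result: Valid BST


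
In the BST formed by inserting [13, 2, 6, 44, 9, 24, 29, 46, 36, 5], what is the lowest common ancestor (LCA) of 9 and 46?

Tree insertion order: [13, 2, 6, 44, 9, 24, 29, 46, 36, 5]
Tree (level-order array): [13, 2, 44, None, 6, 24, 46, 5, 9, None, 29, None, None, None, None, None, None, None, 36]
In a BST, the LCA of p=9, q=46 is the first node v on the
root-to-leaf path with p <= v <= q (go left if both < v, right if both > v).
Walk from root:
  at 13: 9 <= 13 <= 46, this is the LCA
LCA = 13


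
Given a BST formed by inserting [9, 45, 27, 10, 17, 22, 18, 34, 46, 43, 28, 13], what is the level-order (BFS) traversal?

Tree insertion order: [9, 45, 27, 10, 17, 22, 18, 34, 46, 43, 28, 13]
Tree (level-order array): [9, None, 45, 27, 46, 10, 34, None, None, None, 17, 28, 43, 13, 22, None, None, None, None, None, None, 18]
BFS from the root, enqueuing left then right child of each popped node:
  queue [9] -> pop 9, enqueue [45], visited so far: [9]
  queue [45] -> pop 45, enqueue [27, 46], visited so far: [9, 45]
  queue [27, 46] -> pop 27, enqueue [10, 34], visited so far: [9, 45, 27]
  queue [46, 10, 34] -> pop 46, enqueue [none], visited so far: [9, 45, 27, 46]
  queue [10, 34] -> pop 10, enqueue [17], visited so far: [9, 45, 27, 46, 10]
  queue [34, 17] -> pop 34, enqueue [28, 43], visited so far: [9, 45, 27, 46, 10, 34]
  queue [17, 28, 43] -> pop 17, enqueue [13, 22], visited so far: [9, 45, 27, 46, 10, 34, 17]
  queue [28, 43, 13, 22] -> pop 28, enqueue [none], visited so far: [9, 45, 27, 46, 10, 34, 17, 28]
  queue [43, 13, 22] -> pop 43, enqueue [none], visited so far: [9, 45, 27, 46, 10, 34, 17, 28, 43]
  queue [13, 22] -> pop 13, enqueue [none], visited so far: [9, 45, 27, 46, 10, 34, 17, 28, 43, 13]
  queue [22] -> pop 22, enqueue [18], visited so far: [9, 45, 27, 46, 10, 34, 17, 28, 43, 13, 22]
  queue [18] -> pop 18, enqueue [none], visited so far: [9, 45, 27, 46, 10, 34, 17, 28, 43, 13, 22, 18]
Result: [9, 45, 27, 46, 10, 34, 17, 28, 43, 13, 22, 18]


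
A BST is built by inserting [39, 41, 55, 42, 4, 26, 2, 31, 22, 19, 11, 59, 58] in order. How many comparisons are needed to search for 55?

Search path for 55: 39 -> 41 -> 55
Found: True
Comparisons: 3


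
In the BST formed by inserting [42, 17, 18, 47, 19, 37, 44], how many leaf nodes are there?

Tree built from: [42, 17, 18, 47, 19, 37, 44]
Tree (level-order array): [42, 17, 47, None, 18, 44, None, None, 19, None, None, None, 37]
Rule: A leaf has 0 children.
Per-node child counts:
  node 42: 2 child(ren)
  node 17: 1 child(ren)
  node 18: 1 child(ren)
  node 19: 1 child(ren)
  node 37: 0 child(ren)
  node 47: 1 child(ren)
  node 44: 0 child(ren)
Matching nodes: [37, 44]
Count of leaf nodes: 2


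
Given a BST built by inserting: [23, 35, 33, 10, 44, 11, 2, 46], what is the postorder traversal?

Tree insertion order: [23, 35, 33, 10, 44, 11, 2, 46]
Tree (level-order array): [23, 10, 35, 2, 11, 33, 44, None, None, None, None, None, None, None, 46]
Postorder traversal: [2, 11, 10, 33, 46, 44, 35, 23]


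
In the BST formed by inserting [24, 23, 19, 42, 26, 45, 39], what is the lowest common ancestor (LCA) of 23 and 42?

Tree insertion order: [24, 23, 19, 42, 26, 45, 39]
Tree (level-order array): [24, 23, 42, 19, None, 26, 45, None, None, None, 39]
In a BST, the LCA of p=23, q=42 is the first node v on the
root-to-leaf path with p <= v <= q (go left if both < v, right if both > v).
Walk from root:
  at 24: 23 <= 24 <= 42, this is the LCA
LCA = 24


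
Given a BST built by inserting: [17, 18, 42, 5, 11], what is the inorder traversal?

Tree insertion order: [17, 18, 42, 5, 11]
Tree (level-order array): [17, 5, 18, None, 11, None, 42]
Inorder traversal: [5, 11, 17, 18, 42]


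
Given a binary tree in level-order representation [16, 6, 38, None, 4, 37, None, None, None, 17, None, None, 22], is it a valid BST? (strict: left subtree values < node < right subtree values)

Level-order array: [16, 6, 38, None, 4, 37, None, None, None, 17, None, None, 22]
Validate using subtree bounds (lo, hi): at each node, require lo < value < hi,
then recurse left with hi=value and right with lo=value.
Preorder trace (stopping at first violation):
  at node 16 with bounds (-inf, +inf): OK
  at node 6 with bounds (-inf, 16): OK
  at node 4 with bounds (6, 16): VIOLATION
Node 4 violates its bound: not (6 < 4 < 16).
Result: Not a valid BST


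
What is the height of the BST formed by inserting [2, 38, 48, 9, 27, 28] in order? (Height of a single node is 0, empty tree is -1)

Insertion order: [2, 38, 48, 9, 27, 28]
Tree (level-order array): [2, None, 38, 9, 48, None, 27, None, None, None, 28]
Compute height bottom-up (empty subtree = -1):
  height(28) = 1 + max(-1, -1) = 0
  height(27) = 1 + max(-1, 0) = 1
  height(9) = 1 + max(-1, 1) = 2
  height(48) = 1 + max(-1, -1) = 0
  height(38) = 1 + max(2, 0) = 3
  height(2) = 1 + max(-1, 3) = 4
Height = 4


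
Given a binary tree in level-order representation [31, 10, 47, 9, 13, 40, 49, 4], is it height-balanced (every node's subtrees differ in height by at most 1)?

Tree (level-order array): [31, 10, 47, 9, 13, 40, 49, 4]
Definition: a tree is height-balanced if, at every node, |h(left) - h(right)| <= 1 (empty subtree has height -1).
Bottom-up per-node check:
  node 4: h_left=-1, h_right=-1, diff=0 [OK], height=0
  node 9: h_left=0, h_right=-1, diff=1 [OK], height=1
  node 13: h_left=-1, h_right=-1, diff=0 [OK], height=0
  node 10: h_left=1, h_right=0, diff=1 [OK], height=2
  node 40: h_left=-1, h_right=-1, diff=0 [OK], height=0
  node 49: h_left=-1, h_right=-1, diff=0 [OK], height=0
  node 47: h_left=0, h_right=0, diff=0 [OK], height=1
  node 31: h_left=2, h_right=1, diff=1 [OK], height=3
All nodes satisfy the balance condition.
Result: Balanced


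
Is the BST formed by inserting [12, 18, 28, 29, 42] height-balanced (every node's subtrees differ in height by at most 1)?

Tree (level-order array): [12, None, 18, None, 28, None, 29, None, 42]
Definition: a tree is height-balanced if, at every node, |h(left) - h(right)| <= 1 (empty subtree has height -1).
Bottom-up per-node check:
  node 42: h_left=-1, h_right=-1, diff=0 [OK], height=0
  node 29: h_left=-1, h_right=0, diff=1 [OK], height=1
  node 28: h_left=-1, h_right=1, diff=2 [FAIL (|-1-1|=2 > 1)], height=2
  node 18: h_left=-1, h_right=2, diff=3 [FAIL (|-1-2|=3 > 1)], height=3
  node 12: h_left=-1, h_right=3, diff=4 [FAIL (|-1-3|=4 > 1)], height=4
Node 28 violates the condition: |-1 - 1| = 2 > 1.
Result: Not balanced


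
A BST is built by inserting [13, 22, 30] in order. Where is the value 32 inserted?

Starting tree (level order): [13, None, 22, None, 30]
Insertion path: 13 -> 22 -> 30
Result: insert 32 as right child of 30
Final tree (level order): [13, None, 22, None, 30, None, 32]


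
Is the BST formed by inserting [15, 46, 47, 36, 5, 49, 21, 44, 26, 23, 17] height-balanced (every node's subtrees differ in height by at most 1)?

Tree (level-order array): [15, 5, 46, None, None, 36, 47, 21, 44, None, 49, 17, 26, None, None, None, None, None, None, 23]
Definition: a tree is height-balanced if, at every node, |h(left) - h(right)| <= 1 (empty subtree has height -1).
Bottom-up per-node check:
  node 5: h_left=-1, h_right=-1, diff=0 [OK], height=0
  node 17: h_left=-1, h_right=-1, diff=0 [OK], height=0
  node 23: h_left=-1, h_right=-1, diff=0 [OK], height=0
  node 26: h_left=0, h_right=-1, diff=1 [OK], height=1
  node 21: h_left=0, h_right=1, diff=1 [OK], height=2
  node 44: h_left=-1, h_right=-1, diff=0 [OK], height=0
  node 36: h_left=2, h_right=0, diff=2 [FAIL (|2-0|=2 > 1)], height=3
  node 49: h_left=-1, h_right=-1, diff=0 [OK], height=0
  node 47: h_left=-1, h_right=0, diff=1 [OK], height=1
  node 46: h_left=3, h_right=1, diff=2 [FAIL (|3-1|=2 > 1)], height=4
  node 15: h_left=0, h_right=4, diff=4 [FAIL (|0-4|=4 > 1)], height=5
Node 36 violates the condition: |2 - 0| = 2 > 1.
Result: Not balanced


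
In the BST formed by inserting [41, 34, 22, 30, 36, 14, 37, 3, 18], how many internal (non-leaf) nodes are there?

Tree built from: [41, 34, 22, 30, 36, 14, 37, 3, 18]
Tree (level-order array): [41, 34, None, 22, 36, 14, 30, None, 37, 3, 18]
Rule: An internal node has at least one child.
Per-node child counts:
  node 41: 1 child(ren)
  node 34: 2 child(ren)
  node 22: 2 child(ren)
  node 14: 2 child(ren)
  node 3: 0 child(ren)
  node 18: 0 child(ren)
  node 30: 0 child(ren)
  node 36: 1 child(ren)
  node 37: 0 child(ren)
Matching nodes: [41, 34, 22, 14, 36]
Count of internal (non-leaf) nodes: 5


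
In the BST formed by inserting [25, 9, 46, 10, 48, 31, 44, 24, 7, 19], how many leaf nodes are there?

Tree built from: [25, 9, 46, 10, 48, 31, 44, 24, 7, 19]
Tree (level-order array): [25, 9, 46, 7, 10, 31, 48, None, None, None, 24, None, 44, None, None, 19]
Rule: A leaf has 0 children.
Per-node child counts:
  node 25: 2 child(ren)
  node 9: 2 child(ren)
  node 7: 0 child(ren)
  node 10: 1 child(ren)
  node 24: 1 child(ren)
  node 19: 0 child(ren)
  node 46: 2 child(ren)
  node 31: 1 child(ren)
  node 44: 0 child(ren)
  node 48: 0 child(ren)
Matching nodes: [7, 19, 44, 48]
Count of leaf nodes: 4


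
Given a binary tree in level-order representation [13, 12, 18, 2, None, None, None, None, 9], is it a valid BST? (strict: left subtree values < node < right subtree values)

Level-order array: [13, 12, 18, 2, None, None, None, None, 9]
Validate using subtree bounds (lo, hi): at each node, require lo < value < hi,
then recurse left with hi=value and right with lo=value.
Preorder trace (stopping at first violation):
  at node 13 with bounds (-inf, +inf): OK
  at node 12 with bounds (-inf, 13): OK
  at node 2 with bounds (-inf, 12): OK
  at node 9 with bounds (2, 12): OK
  at node 18 with bounds (13, +inf): OK
No violation found at any node.
Result: Valid BST


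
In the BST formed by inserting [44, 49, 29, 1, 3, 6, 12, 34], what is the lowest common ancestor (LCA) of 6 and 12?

Tree insertion order: [44, 49, 29, 1, 3, 6, 12, 34]
Tree (level-order array): [44, 29, 49, 1, 34, None, None, None, 3, None, None, None, 6, None, 12]
In a BST, the LCA of p=6, q=12 is the first node v on the
root-to-leaf path with p <= v <= q (go left if both < v, right if both > v).
Walk from root:
  at 44: both 6 and 12 < 44, go left
  at 29: both 6 and 12 < 29, go left
  at 1: both 6 and 12 > 1, go right
  at 3: both 6 and 12 > 3, go right
  at 6: 6 <= 6 <= 12, this is the LCA
LCA = 6


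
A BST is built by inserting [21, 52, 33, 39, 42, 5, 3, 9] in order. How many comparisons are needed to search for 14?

Search path for 14: 21 -> 5 -> 9
Found: False
Comparisons: 3


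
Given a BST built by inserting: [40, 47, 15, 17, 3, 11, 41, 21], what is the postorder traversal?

Tree insertion order: [40, 47, 15, 17, 3, 11, 41, 21]
Tree (level-order array): [40, 15, 47, 3, 17, 41, None, None, 11, None, 21]
Postorder traversal: [11, 3, 21, 17, 15, 41, 47, 40]


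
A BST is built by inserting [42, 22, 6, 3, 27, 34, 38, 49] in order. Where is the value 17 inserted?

Starting tree (level order): [42, 22, 49, 6, 27, None, None, 3, None, None, 34, None, None, None, 38]
Insertion path: 42 -> 22 -> 6
Result: insert 17 as right child of 6
Final tree (level order): [42, 22, 49, 6, 27, None, None, 3, 17, None, 34, None, None, None, None, None, 38]


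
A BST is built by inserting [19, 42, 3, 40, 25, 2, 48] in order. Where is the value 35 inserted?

Starting tree (level order): [19, 3, 42, 2, None, 40, 48, None, None, 25]
Insertion path: 19 -> 42 -> 40 -> 25
Result: insert 35 as right child of 25
Final tree (level order): [19, 3, 42, 2, None, 40, 48, None, None, 25, None, None, None, None, 35]


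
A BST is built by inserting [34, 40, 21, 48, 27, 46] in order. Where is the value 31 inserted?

Starting tree (level order): [34, 21, 40, None, 27, None, 48, None, None, 46]
Insertion path: 34 -> 21 -> 27
Result: insert 31 as right child of 27
Final tree (level order): [34, 21, 40, None, 27, None, 48, None, 31, 46]


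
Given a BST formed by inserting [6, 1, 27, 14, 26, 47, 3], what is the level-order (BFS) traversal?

Tree insertion order: [6, 1, 27, 14, 26, 47, 3]
Tree (level-order array): [6, 1, 27, None, 3, 14, 47, None, None, None, 26]
BFS from the root, enqueuing left then right child of each popped node:
  queue [6] -> pop 6, enqueue [1, 27], visited so far: [6]
  queue [1, 27] -> pop 1, enqueue [3], visited so far: [6, 1]
  queue [27, 3] -> pop 27, enqueue [14, 47], visited so far: [6, 1, 27]
  queue [3, 14, 47] -> pop 3, enqueue [none], visited so far: [6, 1, 27, 3]
  queue [14, 47] -> pop 14, enqueue [26], visited so far: [6, 1, 27, 3, 14]
  queue [47, 26] -> pop 47, enqueue [none], visited so far: [6, 1, 27, 3, 14, 47]
  queue [26] -> pop 26, enqueue [none], visited so far: [6, 1, 27, 3, 14, 47, 26]
Result: [6, 1, 27, 3, 14, 47, 26]


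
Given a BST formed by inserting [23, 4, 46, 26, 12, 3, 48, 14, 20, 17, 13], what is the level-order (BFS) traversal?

Tree insertion order: [23, 4, 46, 26, 12, 3, 48, 14, 20, 17, 13]
Tree (level-order array): [23, 4, 46, 3, 12, 26, 48, None, None, None, 14, None, None, None, None, 13, 20, None, None, 17]
BFS from the root, enqueuing left then right child of each popped node:
  queue [23] -> pop 23, enqueue [4, 46], visited so far: [23]
  queue [4, 46] -> pop 4, enqueue [3, 12], visited so far: [23, 4]
  queue [46, 3, 12] -> pop 46, enqueue [26, 48], visited so far: [23, 4, 46]
  queue [3, 12, 26, 48] -> pop 3, enqueue [none], visited so far: [23, 4, 46, 3]
  queue [12, 26, 48] -> pop 12, enqueue [14], visited so far: [23, 4, 46, 3, 12]
  queue [26, 48, 14] -> pop 26, enqueue [none], visited so far: [23, 4, 46, 3, 12, 26]
  queue [48, 14] -> pop 48, enqueue [none], visited so far: [23, 4, 46, 3, 12, 26, 48]
  queue [14] -> pop 14, enqueue [13, 20], visited so far: [23, 4, 46, 3, 12, 26, 48, 14]
  queue [13, 20] -> pop 13, enqueue [none], visited so far: [23, 4, 46, 3, 12, 26, 48, 14, 13]
  queue [20] -> pop 20, enqueue [17], visited so far: [23, 4, 46, 3, 12, 26, 48, 14, 13, 20]
  queue [17] -> pop 17, enqueue [none], visited so far: [23, 4, 46, 3, 12, 26, 48, 14, 13, 20, 17]
Result: [23, 4, 46, 3, 12, 26, 48, 14, 13, 20, 17]


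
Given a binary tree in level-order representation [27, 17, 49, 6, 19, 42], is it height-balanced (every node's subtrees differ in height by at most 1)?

Tree (level-order array): [27, 17, 49, 6, 19, 42]
Definition: a tree is height-balanced if, at every node, |h(left) - h(right)| <= 1 (empty subtree has height -1).
Bottom-up per-node check:
  node 6: h_left=-1, h_right=-1, diff=0 [OK], height=0
  node 19: h_left=-1, h_right=-1, diff=0 [OK], height=0
  node 17: h_left=0, h_right=0, diff=0 [OK], height=1
  node 42: h_left=-1, h_right=-1, diff=0 [OK], height=0
  node 49: h_left=0, h_right=-1, diff=1 [OK], height=1
  node 27: h_left=1, h_right=1, diff=0 [OK], height=2
All nodes satisfy the balance condition.
Result: Balanced


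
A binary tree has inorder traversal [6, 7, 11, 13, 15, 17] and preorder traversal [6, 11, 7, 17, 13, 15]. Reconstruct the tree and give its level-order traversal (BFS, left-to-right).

Inorder:  [6, 7, 11, 13, 15, 17]
Preorder: [6, 11, 7, 17, 13, 15]
Algorithm: preorder visits root first, so consume preorder in order;
for each root, split the current inorder slice at that value into
left-subtree inorder and right-subtree inorder, then recurse.
Recursive splits:
  root=6; inorder splits into left=[], right=[7, 11, 13, 15, 17]
  root=11; inorder splits into left=[7], right=[13, 15, 17]
  root=7; inorder splits into left=[], right=[]
  root=17; inorder splits into left=[13, 15], right=[]
  root=13; inorder splits into left=[], right=[15]
  root=15; inorder splits into left=[], right=[]
Reconstructed level-order: [6, 11, 7, 17, 13, 15]


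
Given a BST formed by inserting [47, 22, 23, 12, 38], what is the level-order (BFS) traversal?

Tree insertion order: [47, 22, 23, 12, 38]
Tree (level-order array): [47, 22, None, 12, 23, None, None, None, 38]
BFS from the root, enqueuing left then right child of each popped node:
  queue [47] -> pop 47, enqueue [22], visited so far: [47]
  queue [22] -> pop 22, enqueue [12, 23], visited so far: [47, 22]
  queue [12, 23] -> pop 12, enqueue [none], visited so far: [47, 22, 12]
  queue [23] -> pop 23, enqueue [38], visited so far: [47, 22, 12, 23]
  queue [38] -> pop 38, enqueue [none], visited so far: [47, 22, 12, 23, 38]
Result: [47, 22, 12, 23, 38]


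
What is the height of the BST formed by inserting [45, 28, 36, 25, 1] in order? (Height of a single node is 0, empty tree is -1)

Insertion order: [45, 28, 36, 25, 1]
Tree (level-order array): [45, 28, None, 25, 36, 1]
Compute height bottom-up (empty subtree = -1):
  height(1) = 1 + max(-1, -1) = 0
  height(25) = 1 + max(0, -1) = 1
  height(36) = 1 + max(-1, -1) = 0
  height(28) = 1 + max(1, 0) = 2
  height(45) = 1 + max(2, -1) = 3
Height = 3


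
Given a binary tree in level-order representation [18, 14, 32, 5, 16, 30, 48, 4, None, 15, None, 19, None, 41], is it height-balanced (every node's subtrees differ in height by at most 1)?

Tree (level-order array): [18, 14, 32, 5, 16, 30, 48, 4, None, 15, None, 19, None, 41]
Definition: a tree is height-balanced if, at every node, |h(left) - h(right)| <= 1 (empty subtree has height -1).
Bottom-up per-node check:
  node 4: h_left=-1, h_right=-1, diff=0 [OK], height=0
  node 5: h_left=0, h_right=-1, diff=1 [OK], height=1
  node 15: h_left=-1, h_right=-1, diff=0 [OK], height=0
  node 16: h_left=0, h_right=-1, diff=1 [OK], height=1
  node 14: h_left=1, h_right=1, diff=0 [OK], height=2
  node 19: h_left=-1, h_right=-1, diff=0 [OK], height=0
  node 30: h_left=0, h_right=-1, diff=1 [OK], height=1
  node 41: h_left=-1, h_right=-1, diff=0 [OK], height=0
  node 48: h_left=0, h_right=-1, diff=1 [OK], height=1
  node 32: h_left=1, h_right=1, diff=0 [OK], height=2
  node 18: h_left=2, h_right=2, diff=0 [OK], height=3
All nodes satisfy the balance condition.
Result: Balanced


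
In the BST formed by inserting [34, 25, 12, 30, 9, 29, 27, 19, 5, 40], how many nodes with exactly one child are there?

Tree built from: [34, 25, 12, 30, 9, 29, 27, 19, 5, 40]
Tree (level-order array): [34, 25, 40, 12, 30, None, None, 9, 19, 29, None, 5, None, None, None, 27]
Rule: These are nodes with exactly 1 non-null child.
Per-node child counts:
  node 34: 2 child(ren)
  node 25: 2 child(ren)
  node 12: 2 child(ren)
  node 9: 1 child(ren)
  node 5: 0 child(ren)
  node 19: 0 child(ren)
  node 30: 1 child(ren)
  node 29: 1 child(ren)
  node 27: 0 child(ren)
  node 40: 0 child(ren)
Matching nodes: [9, 30, 29]
Count of nodes with exactly one child: 3


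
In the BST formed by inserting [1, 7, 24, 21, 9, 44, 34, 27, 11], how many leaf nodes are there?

Tree built from: [1, 7, 24, 21, 9, 44, 34, 27, 11]
Tree (level-order array): [1, None, 7, None, 24, 21, 44, 9, None, 34, None, None, 11, 27]
Rule: A leaf has 0 children.
Per-node child counts:
  node 1: 1 child(ren)
  node 7: 1 child(ren)
  node 24: 2 child(ren)
  node 21: 1 child(ren)
  node 9: 1 child(ren)
  node 11: 0 child(ren)
  node 44: 1 child(ren)
  node 34: 1 child(ren)
  node 27: 0 child(ren)
Matching nodes: [11, 27]
Count of leaf nodes: 2


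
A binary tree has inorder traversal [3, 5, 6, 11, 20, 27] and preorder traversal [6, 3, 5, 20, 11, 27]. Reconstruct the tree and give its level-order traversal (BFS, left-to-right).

Inorder:  [3, 5, 6, 11, 20, 27]
Preorder: [6, 3, 5, 20, 11, 27]
Algorithm: preorder visits root first, so consume preorder in order;
for each root, split the current inorder slice at that value into
left-subtree inorder and right-subtree inorder, then recurse.
Recursive splits:
  root=6; inorder splits into left=[3, 5], right=[11, 20, 27]
  root=3; inorder splits into left=[], right=[5]
  root=5; inorder splits into left=[], right=[]
  root=20; inorder splits into left=[11], right=[27]
  root=11; inorder splits into left=[], right=[]
  root=27; inorder splits into left=[], right=[]
Reconstructed level-order: [6, 3, 20, 5, 11, 27]


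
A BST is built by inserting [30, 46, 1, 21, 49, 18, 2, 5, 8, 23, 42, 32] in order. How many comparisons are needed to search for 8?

Search path for 8: 30 -> 1 -> 21 -> 18 -> 2 -> 5 -> 8
Found: True
Comparisons: 7


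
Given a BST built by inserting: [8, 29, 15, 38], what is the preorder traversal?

Tree insertion order: [8, 29, 15, 38]
Tree (level-order array): [8, None, 29, 15, 38]
Preorder traversal: [8, 29, 15, 38]


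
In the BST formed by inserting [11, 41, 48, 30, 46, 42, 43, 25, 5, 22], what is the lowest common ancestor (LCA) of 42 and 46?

Tree insertion order: [11, 41, 48, 30, 46, 42, 43, 25, 5, 22]
Tree (level-order array): [11, 5, 41, None, None, 30, 48, 25, None, 46, None, 22, None, 42, None, None, None, None, 43]
In a BST, the LCA of p=42, q=46 is the first node v on the
root-to-leaf path with p <= v <= q (go left if both < v, right if both > v).
Walk from root:
  at 11: both 42 and 46 > 11, go right
  at 41: both 42 and 46 > 41, go right
  at 48: both 42 and 46 < 48, go left
  at 46: 42 <= 46 <= 46, this is the LCA
LCA = 46


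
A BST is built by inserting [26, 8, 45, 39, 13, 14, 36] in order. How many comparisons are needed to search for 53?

Search path for 53: 26 -> 45
Found: False
Comparisons: 2


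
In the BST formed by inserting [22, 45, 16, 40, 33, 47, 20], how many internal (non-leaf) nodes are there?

Tree built from: [22, 45, 16, 40, 33, 47, 20]
Tree (level-order array): [22, 16, 45, None, 20, 40, 47, None, None, 33]
Rule: An internal node has at least one child.
Per-node child counts:
  node 22: 2 child(ren)
  node 16: 1 child(ren)
  node 20: 0 child(ren)
  node 45: 2 child(ren)
  node 40: 1 child(ren)
  node 33: 0 child(ren)
  node 47: 0 child(ren)
Matching nodes: [22, 16, 45, 40]
Count of internal (non-leaf) nodes: 4


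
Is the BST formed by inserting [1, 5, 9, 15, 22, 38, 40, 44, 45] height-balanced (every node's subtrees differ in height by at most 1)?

Tree (level-order array): [1, None, 5, None, 9, None, 15, None, 22, None, 38, None, 40, None, 44, None, 45]
Definition: a tree is height-balanced if, at every node, |h(left) - h(right)| <= 1 (empty subtree has height -1).
Bottom-up per-node check:
  node 45: h_left=-1, h_right=-1, diff=0 [OK], height=0
  node 44: h_left=-1, h_right=0, diff=1 [OK], height=1
  node 40: h_left=-1, h_right=1, diff=2 [FAIL (|-1-1|=2 > 1)], height=2
  node 38: h_left=-1, h_right=2, diff=3 [FAIL (|-1-2|=3 > 1)], height=3
  node 22: h_left=-1, h_right=3, diff=4 [FAIL (|-1-3|=4 > 1)], height=4
  node 15: h_left=-1, h_right=4, diff=5 [FAIL (|-1-4|=5 > 1)], height=5
  node 9: h_left=-1, h_right=5, diff=6 [FAIL (|-1-5|=6 > 1)], height=6
  node 5: h_left=-1, h_right=6, diff=7 [FAIL (|-1-6|=7 > 1)], height=7
  node 1: h_left=-1, h_right=7, diff=8 [FAIL (|-1-7|=8 > 1)], height=8
Node 40 violates the condition: |-1 - 1| = 2 > 1.
Result: Not balanced


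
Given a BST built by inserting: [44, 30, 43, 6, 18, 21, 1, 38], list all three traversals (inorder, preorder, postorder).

Tree insertion order: [44, 30, 43, 6, 18, 21, 1, 38]
Tree (level-order array): [44, 30, None, 6, 43, 1, 18, 38, None, None, None, None, 21]
Inorder (L, root, R): [1, 6, 18, 21, 30, 38, 43, 44]
Preorder (root, L, R): [44, 30, 6, 1, 18, 21, 43, 38]
Postorder (L, R, root): [1, 21, 18, 6, 38, 43, 30, 44]


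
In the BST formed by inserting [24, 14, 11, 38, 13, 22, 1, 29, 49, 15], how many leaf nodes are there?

Tree built from: [24, 14, 11, 38, 13, 22, 1, 29, 49, 15]
Tree (level-order array): [24, 14, 38, 11, 22, 29, 49, 1, 13, 15]
Rule: A leaf has 0 children.
Per-node child counts:
  node 24: 2 child(ren)
  node 14: 2 child(ren)
  node 11: 2 child(ren)
  node 1: 0 child(ren)
  node 13: 0 child(ren)
  node 22: 1 child(ren)
  node 15: 0 child(ren)
  node 38: 2 child(ren)
  node 29: 0 child(ren)
  node 49: 0 child(ren)
Matching nodes: [1, 13, 15, 29, 49]
Count of leaf nodes: 5


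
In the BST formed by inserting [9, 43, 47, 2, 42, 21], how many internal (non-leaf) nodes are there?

Tree built from: [9, 43, 47, 2, 42, 21]
Tree (level-order array): [9, 2, 43, None, None, 42, 47, 21]
Rule: An internal node has at least one child.
Per-node child counts:
  node 9: 2 child(ren)
  node 2: 0 child(ren)
  node 43: 2 child(ren)
  node 42: 1 child(ren)
  node 21: 0 child(ren)
  node 47: 0 child(ren)
Matching nodes: [9, 43, 42]
Count of internal (non-leaf) nodes: 3


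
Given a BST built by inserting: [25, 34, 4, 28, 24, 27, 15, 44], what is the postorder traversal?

Tree insertion order: [25, 34, 4, 28, 24, 27, 15, 44]
Tree (level-order array): [25, 4, 34, None, 24, 28, 44, 15, None, 27]
Postorder traversal: [15, 24, 4, 27, 28, 44, 34, 25]


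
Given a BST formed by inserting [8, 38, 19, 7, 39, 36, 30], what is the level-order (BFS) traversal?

Tree insertion order: [8, 38, 19, 7, 39, 36, 30]
Tree (level-order array): [8, 7, 38, None, None, 19, 39, None, 36, None, None, 30]
BFS from the root, enqueuing left then right child of each popped node:
  queue [8] -> pop 8, enqueue [7, 38], visited so far: [8]
  queue [7, 38] -> pop 7, enqueue [none], visited so far: [8, 7]
  queue [38] -> pop 38, enqueue [19, 39], visited so far: [8, 7, 38]
  queue [19, 39] -> pop 19, enqueue [36], visited so far: [8, 7, 38, 19]
  queue [39, 36] -> pop 39, enqueue [none], visited so far: [8, 7, 38, 19, 39]
  queue [36] -> pop 36, enqueue [30], visited so far: [8, 7, 38, 19, 39, 36]
  queue [30] -> pop 30, enqueue [none], visited so far: [8, 7, 38, 19, 39, 36, 30]
Result: [8, 7, 38, 19, 39, 36, 30]


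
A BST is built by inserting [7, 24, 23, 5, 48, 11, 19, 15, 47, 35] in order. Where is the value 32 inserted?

Starting tree (level order): [7, 5, 24, None, None, 23, 48, 11, None, 47, None, None, 19, 35, None, 15]
Insertion path: 7 -> 24 -> 48 -> 47 -> 35
Result: insert 32 as left child of 35
Final tree (level order): [7, 5, 24, None, None, 23, 48, 11, None, 47, None, None, 19, 35, None, 15, None, 32]


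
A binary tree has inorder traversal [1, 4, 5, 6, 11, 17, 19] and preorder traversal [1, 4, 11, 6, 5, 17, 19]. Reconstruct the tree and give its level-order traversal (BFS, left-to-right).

Inorder:  [1, 4, 5, 6, 11, 17, 19]
Preorder: [1, 4, 11, 6, 5, 17, 19]
Algorithm: preorder visits root first, so consume preorder in order;
for each root, split the current inorder slice at that value into
left-subtree inorder and right-subtree inorder, then recurse.
Recursive splits:
  root=1; inorder splits into left=[], right=[4, 5, 6, 11, 17, 19]
  root=4; inorder splits into left=[], right=[5, 6, 11, 17, 19]
  root=11; inorder splits into left=[5, 6], right=[17, 19]
  root=6; inorder splits into left=[5], right=[]
  root=5; inorder splits into left=[], right=[]
  root=17; inorder splits into left=[], right=[19]
  root=19; inorder splits into left=[], right=[]
Reconstructed level-order: [1, 4, 11, 6, 17, 5, 19]


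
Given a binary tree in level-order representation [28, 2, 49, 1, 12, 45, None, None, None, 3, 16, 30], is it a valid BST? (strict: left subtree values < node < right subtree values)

Level-order array: [28, 2, 49, 1, 12, 45, None, None, None, 3, 16, 30]
Validate using subtree bounds (lo, hi): at each node, require lo < value < hi,
then recurse left with hi=value and right with lo=value.
Preorder trace (stopping at first violation):
  at node 28 with bounds (-inf, +inf): OK
  at node 2 with bounds (-inf, 28): OK
  at node 1 with bounds (-inf, 2): OK
  at node 12 with bounds (2, 28): OK
  at node 3 with bounds (2, 12): OK
  at node 16 with bounds (12, 28): OK
  at node 49 with bounds (28, +inf): OK
  at node 45 with bounds (28, 49): OK
  at node 30 with bounds (28, 45): OK
No violation found at any node.
Result: Valid BST


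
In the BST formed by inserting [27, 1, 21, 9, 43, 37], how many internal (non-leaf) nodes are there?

Tree built from: [27, 1, 21, 9, 43, 37]
Tree (level-order array): [27, 1, 43, None, 21, 37, None, 9]
Rule: An internal node has at least one child.
Per-node child counts:
  node 27: 2 child(ren)
  node 1: 1 child(ren)
  node 21: 1 child(ren)
  node 9: 0 child(ren)
  node 43: 1 child(ren)
  node 37: 0 child(ren)
Matching nodes: [27, 1, 21, 43]
Count of internal (non-leaf) nodes: 4


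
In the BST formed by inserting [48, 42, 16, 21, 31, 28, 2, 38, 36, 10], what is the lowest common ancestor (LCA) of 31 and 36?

Tree insertion order: [48, 42, 16, 21, 31, 28, 2, 38, 36, 10]
Tree (level-order array): [48, 42, None, 16, None, 2, 21, None, 10, None, 31, None, None, 28, 38, None, None, 36]
In a BST, the LCA of p=31, q=36 is the first node v on the
root-to-leaf path with p <= v <= q (go left if both < v, right if both > v).
Walk from root:
  at 48: both 31 and 36 < 48, go left
  at 42: both 31 and 36 < 42, go left
  at 16: both 31 and 36 > 16, go right
  at 21: both 31 and 36 > 21, go right
  at 31: 31 <= 31 <= 36, this is the LCA
LCA = 31


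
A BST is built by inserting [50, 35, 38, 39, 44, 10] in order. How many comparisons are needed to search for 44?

Search path for 44: 50 -> 35 -> 38 -> 39 -> 44
Found: True
Comparisons: 5


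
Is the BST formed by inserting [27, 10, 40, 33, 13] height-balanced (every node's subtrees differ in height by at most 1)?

Tree (level-order array): [27, 10, 40, None, 13, 33]
Definition: a tree is height-balanced if, at every node, |h(left) - h(right)| <= 1 (empty subtree has height -1).
Bottom-up per-node check:
  node 13: h_left=-1, h_right=-1, diff=0 [OK], height=0
  node 10: h_left=-1, h_right=0, diff=1 [OK], height=1
  node 33: h_left=-1, h_right=-1, diff=0 [OK], height=0
  node 40: h_left=0, h_right=-1, diff=1 [OK], height=1
  node 27: h_left=1, h_right=1, diff=0 [OK], height=2
All nodes satisfy the balance condition.
Result: Balanced


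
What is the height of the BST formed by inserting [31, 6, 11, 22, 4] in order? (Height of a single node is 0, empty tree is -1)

Insertion order: [31, 6, 11, 22, 4]
Tree (level-order array): [31, 6, None, 4, 11, None, None, None, 22]
Compute height bottom-up (empty subtree = -1):
  height(4) = 1 + max(-1, -1) = 0
  height(22) = 1 + max(-1, -1) = 0
  height(11) = 1 + max(-1, 0) = 1
  height(6) = 1 + max(0, 1) = 2
  height(31) = 1 + max(2, -1) = 3
Height = 3
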